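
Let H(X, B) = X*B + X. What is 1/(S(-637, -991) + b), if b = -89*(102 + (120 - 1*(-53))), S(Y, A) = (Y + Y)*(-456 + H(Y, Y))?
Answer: -1/515581699 ≈ -1.9396e-9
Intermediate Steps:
H(X, B) = X + B*X (H(X, B) = B*X + X = X + B*X)
S(Y, A) = 2*Y*(-456 + Y*(1 + Y)) (S(Y, A) = (Y + Y)*(-456 + Y*(1 + Y)) = (2*Y)*(-456 + Y*(1 + Y)) = 2*Y*(-456 + Y*(1 + Y)))
b = -24475 (b = -89*(102 + (120 + 53)) = -89*(102 + 173) = -89*275 = -24475)
1/(S(-637, -991) + b) = 1/(2*(-637)*(-456 - 637*(1 - 637)) - 24475) = 1/(2*(-637)*(-456 - 637*(-636)) - 24475) = 1/(2*(-637)*(-456 + 405132) - 24475) = 1/(2*(-637)*404676 - 24475) = 1/(-515557224 - 24475) = 1/(-515581699) = -1/515581699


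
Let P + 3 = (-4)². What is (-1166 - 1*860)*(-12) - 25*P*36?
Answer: 12612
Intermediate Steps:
P = 13 (P = -3 + (-4)² = -3 + 16 = 13)
(-1166 - 1*860)*(-12) - 25*P*36 = (-1166 - 1*860)*(-12) - 25*13*36 = (-1166 - 860)*(-12) - 325*36 = -2026*(-12) - 11700 = 24312 - 11700 = 12612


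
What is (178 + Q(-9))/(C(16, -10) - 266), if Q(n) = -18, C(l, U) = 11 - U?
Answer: -32/49 ≈ -0.65306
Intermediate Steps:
(178 + Q(-9))/(C(16, -10) - 266) = (178 - 18)/((11 - 1*(-10)) - 266) = 160/((11 + 10) - 266) = 160/(21 - 266) = 160/(-245) = 160*(-1/245) = -32/49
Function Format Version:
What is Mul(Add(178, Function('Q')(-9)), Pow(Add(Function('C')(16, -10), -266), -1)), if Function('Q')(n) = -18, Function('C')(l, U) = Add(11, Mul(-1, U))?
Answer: Rational(-32, 49) ≈ -0.65306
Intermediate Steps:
Mul(Add(178, Function('Q')(-9)), Pow(Add(Function('C')(16, -10), -266), -1)) = Mul(Add(178, -18), Pow(Add(Add(11, Mul(-1, -10)), -266), -1)) = Mul(160, Pow(Add(Add(11, 10), -266), -1)) = Mul(160, Pow(Add(21, -266), -1)) = Mul(160, Pow(-245, -1)) = Mul(160, Rational(-1, 245)) = Rational(-32, 49)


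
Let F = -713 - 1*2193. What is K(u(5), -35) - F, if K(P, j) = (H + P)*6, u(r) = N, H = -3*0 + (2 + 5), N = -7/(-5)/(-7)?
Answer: 14734/5 ≈ 2946.8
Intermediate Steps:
F = -2906 (F = -713 - 2193 = -2906)
N = -1/5 (N = -7*(-1/5)*(-1/7) = (7/5)*(-1/7) = -1/5 ≈ -0.20000)
H = 7 (H = 0 + 7 = 7)
u(r) = -1/5
K(P, j) = 42 + 6*P (K(P, j) = (7 + P)*6 = 42 + 6*P)
K(u(5), -35) - F = (42 + 6*(-1/5)) - 1*(-2906) = (42 - 6/5) + 2906 = 204/5 + 2906 = 14734/5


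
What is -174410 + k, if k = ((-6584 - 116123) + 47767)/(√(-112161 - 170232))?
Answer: -174410 + 24980*I*√31377/31377 ≈ -1.7441e+5 + 141.02*I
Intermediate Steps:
k = 24980*I*√31377/31377 (k = (-122707 + 47767)/(√(-282393)) = -74940*(-I*√31377/94131) = -(-24980)*I*√31377/31377 = 24980*I*√31377/31377 ≈ 141.02*I)
-174410 + k = -174410 + 24980*I*√31377/31377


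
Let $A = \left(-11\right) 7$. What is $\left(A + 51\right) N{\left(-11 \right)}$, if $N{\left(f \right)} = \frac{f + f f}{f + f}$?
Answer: $130$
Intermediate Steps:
$A = -77$
$N{\left(f \right)} = \frac{f + f^{2}}{2 f}$
$\left(A + 51\right) N{\left(-11 \right)} = \left(-77 + 51\right) \left(\frac{1}{2} + \frac{1}{2} \left(-11\right)\right) = - 26 \left(\frac{1}{2} - \frac{11}{2}\right) = \left(-26\right) \left(-5\right) = 130$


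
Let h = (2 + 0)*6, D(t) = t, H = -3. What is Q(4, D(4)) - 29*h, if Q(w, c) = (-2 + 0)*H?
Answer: -342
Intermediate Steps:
Q(w, c) = 6 (Q(w, c) = (-2 + 0)*(-3) = -2*(-3) = 6)
h = 12 (h = 2*6 = 12)
Q(4, D(4)) - 29*h = 6 - 29*12 = 6 - 348 = -342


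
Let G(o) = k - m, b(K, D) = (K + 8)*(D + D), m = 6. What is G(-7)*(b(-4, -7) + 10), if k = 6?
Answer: 0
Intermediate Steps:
b(K, D) = 2*D*(8 + K) (b(K, D) = (8 + K)*(2*D) = 2*D*(8 + K))
G(o) = 0 (G(o) = 6 - 1*6 = 6 - 6 = 0)
G(-7)*(b(-4, -7) + 10) = 0*(2*(-7)*(8 - 4) + 10) = 0*(2*(-7)*4 + 10) = 0*(-56 + 10) = 0*(-46) = 0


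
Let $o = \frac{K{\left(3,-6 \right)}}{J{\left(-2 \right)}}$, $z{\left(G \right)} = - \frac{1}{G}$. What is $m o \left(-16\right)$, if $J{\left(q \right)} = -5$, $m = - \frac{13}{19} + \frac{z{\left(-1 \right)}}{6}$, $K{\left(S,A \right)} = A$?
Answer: $\frac{944}{95} \approx 9.9368$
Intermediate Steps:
$m = - \frac{59}{114}$ ($m = - \frac{13}{19} + \frac{\left(-1\right) \frac{1}{-1}}{6} = \left(-13\right) \frac{1}{19} + \left(-1\right) \left(-1\right) \frac{1}{6} = - \frac{13}{19} + 1 \cdot \frac{1}{6} = - \frac{13}{19} + \frac{1}{6} = - \frac{59}{114} \approx -0.51754$)
$o = \frac{6}{5}$ ($o = - \frac{6}{-5} = \left(-6\right) \left(- \frac{1}{5}\right) = \frac{6}{5} \approx 1.2$)
$m o \left(-16\right) = \left(- \frac{59}{114}\right) \frac{6}{5} \left(-16\right) = \left(- \frac{59}{95}\right) \left(-16\right) = \frac{944}{95}$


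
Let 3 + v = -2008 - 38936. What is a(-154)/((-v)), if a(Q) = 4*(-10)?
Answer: -40/40947 ≈ -0.00097687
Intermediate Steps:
a(Q) = -40
v = -40947 (v = -3 + (-2008 - 38936) = -3 - 40944 = -40947)
a(-154)/((-v)) = -40/((-1*(-40947))) = -40/40947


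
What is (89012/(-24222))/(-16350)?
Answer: 2023/9000675 ≈ 0.00022476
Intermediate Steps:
(89012/(-24222))/(-16350) = (89012*(-1/24222))*(-1/16350) = -4046/1101*(-1/16350) = 2023/9000675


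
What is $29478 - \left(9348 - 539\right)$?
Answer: $20669$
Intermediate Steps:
$29478 - \left(9348 - 539\right) = 29478 - 8809 = 20669$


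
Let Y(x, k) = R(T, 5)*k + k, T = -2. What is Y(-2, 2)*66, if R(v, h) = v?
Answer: -132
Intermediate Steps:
Y(x, k) = -k (Y(x, k) = -2*k + k = -k)
Y(-2, 2)*66 = -1*2*66 = -2*66 = -132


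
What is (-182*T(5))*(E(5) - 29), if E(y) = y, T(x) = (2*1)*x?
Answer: 43680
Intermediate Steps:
T(x) = 2*x
(-182*T(5))*(E(5) - 29) = (-364*5)*(5 - 29) = -182*10*(-24) = -1820*(-24) = 43680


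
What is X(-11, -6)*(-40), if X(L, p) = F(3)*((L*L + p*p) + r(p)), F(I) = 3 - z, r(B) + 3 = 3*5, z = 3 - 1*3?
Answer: -20280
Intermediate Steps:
z = 0 (z = 3 - 3 = 0)
r(B) = 12 (r(B) = -3 + 3*5 = -3 + 15 = 12)
F(I) = 3 (F(I) = 3 - 1*0 = 3 + 0 = 3)
X(L, p) = 36 + 3*L² + 3*p² (X(L, p) = 3*((L*L + p*p) + 12) = 3*((L² + p²) + 12) = 3*(12 + L² + p²) = 36 + 3*L² + 3*p²)
X(-11, -6)*(-40) = (36 + 3*(-11)² + 3*(-6)²)*(-40) = (36 + 3*121 + 3*36)*(-40) = (36 + 363 + 108)*(-40) = 507*(-40) = -20280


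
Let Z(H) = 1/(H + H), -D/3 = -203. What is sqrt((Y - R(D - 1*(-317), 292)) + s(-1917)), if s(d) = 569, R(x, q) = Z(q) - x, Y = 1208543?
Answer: sqrt(103172679886)/292 ≈ 1100.0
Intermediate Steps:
D = 609 (D = -3*(-203) = 609)
Z(H) = 1/(2*H)
R(x, q) = 1/(2*q) - x
sqrt((Y - R(D - 1*(-317), 292)) + s(-1917)) = sqrt((1208543 - ((1/2)/292 - (609 - 1*(-317)))) + 569) = sqrt((1208543 - ((1/2)*(1/292) - (609 + 317))) + 569) = sqrt((1208543 - (1/584 - 1*926)) + 569) = sqrt((1208543 - (1/584 - 926)) + 569) = sqrt((1208543 - 1*(-540783/584)) + 569) = sqrt((1208543 + 540783/584) + 569) = sqrt(706329895/584 + 569) = sqrt(706662191/584) = sqrt(103172679886)/292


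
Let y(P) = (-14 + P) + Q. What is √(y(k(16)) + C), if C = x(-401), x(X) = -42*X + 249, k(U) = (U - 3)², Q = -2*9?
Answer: 2*√4307 ≈ 131.26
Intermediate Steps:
Q = -18
k(U) = (-3 + U)²
y(P) = -32 + P (y(P) = (-14 + P) - 18 = -32 + P)
x(X) = 249 - 42*X
C = 17091 (C = 249 - 42*(-401) = 249 + 16842 = 17091)
√(y(k(16)) + C) = √((-32 + (-3 + 16)²) + 17091) = √((-32 + 13²) + 17091) = √((-32 + 169) + 17091) = √(137 + 17091) = √17228 = 2*√4307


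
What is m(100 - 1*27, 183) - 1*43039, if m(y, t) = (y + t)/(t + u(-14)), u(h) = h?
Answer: -7273335/169 ≈ -43038.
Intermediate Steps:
m(y, t) = (t + y)/(-14 + t) (m(y, t) = (y + t)/(t - 14) = (t + y)/(-14 + t))
m(100 - 1*27, 183) - 1*43039 = (183 + (100 - 1*27))/(-14 + 183) - 1*43039 = (183 + (100 - 27))/169 - 43039 = (183 + 73)/169 - 43039 = (1/169)*256 - 43039 = 256/169 - 43039 = -7273335/169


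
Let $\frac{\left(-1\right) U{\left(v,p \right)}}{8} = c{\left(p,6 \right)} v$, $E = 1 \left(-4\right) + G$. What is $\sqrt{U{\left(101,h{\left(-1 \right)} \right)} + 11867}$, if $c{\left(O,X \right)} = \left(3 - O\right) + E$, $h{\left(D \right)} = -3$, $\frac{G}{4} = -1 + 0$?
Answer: $\sqrt{13483} \approx 116.12$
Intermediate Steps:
$G = -4$ ($G = 4 \left(-1 + 0\right) = 4 \left(-1\right) = -4$)
$E = -8$ ($E = 1 \left(-4\right) - 4 = -4 - 4 = -8$)
$c{\left(O,X \right)} = -5 - O$ ($c{\left(O,X \right)} = \left(3 - O\right) - 8 = -5 - O$)
$U{\left(v,p \right)} = - 8 v \left(-5 - p\right)$ ($U{\left(v,p \right)} = - 8 \left(-5 - p\right) v = - 8 v \left(-5 - p\right)$)
$\sqrt{U{\left(101,h{\left(-1 \right)} \right)} + 11867} = \sqrt{8 \cdot 101 \left(5 - 3\right) + 11867} = \sqrt{8 \cdot 101 \cdot 2 + 11867} = \sqrt{1616 + 11867} = \sqrt{13483}$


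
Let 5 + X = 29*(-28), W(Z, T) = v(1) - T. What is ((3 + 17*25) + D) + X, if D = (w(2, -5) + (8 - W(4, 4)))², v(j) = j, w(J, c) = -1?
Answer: -289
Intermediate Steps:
W(Z, T) = 1 - T
X = -817 (X = -5 + 29*(-28) = -5 - 812 = -817)
D = 100 (D = (-1 + (8 - (1 - 1*4)))² = (-1 + (8 - (1 - 4)))² = (-1 + (8 - 1*(-3)))² = (-1 + (8 + 3))² = (-1 + 11)² = 10² = 100)
((3 + 17*25) + D) + X = ((3 + 17*25) + 100) - 817 = ((3 + 425) + 100) - 817 = (428 + 100) - 817 = 528 - 817 = -289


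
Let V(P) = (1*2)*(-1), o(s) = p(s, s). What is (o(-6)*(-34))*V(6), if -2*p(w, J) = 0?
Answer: 0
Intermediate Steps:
p(w, J) = 0 (p(w, J) = -½*0 = 0)
o(s) = 0
V(P) = -2 (V(P) = 2*(-1) = -2)
(o(-6)*(-34))*V(6) = (0*(-34))*(-2) = 0*(-2) = 0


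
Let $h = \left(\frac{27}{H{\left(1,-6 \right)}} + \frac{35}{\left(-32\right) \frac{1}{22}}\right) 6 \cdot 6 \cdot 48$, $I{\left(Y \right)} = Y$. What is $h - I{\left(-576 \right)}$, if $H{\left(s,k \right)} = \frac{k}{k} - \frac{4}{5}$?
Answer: $192276$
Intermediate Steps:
$H{\left(s,k \right)} = \frac{1}{5}$ ($H{\left(s,k \right)} = 1 - \frac{4}{5} = \frac{1}{5}$)
$h = 191700$ ($h = \left(27 \frac{1}{\frac{1}{5}} + \frac{35}{\left(-32\right) \frac{1}{22}}\right) 6 \cdot 6 \cdot 48 = \left(27 \cdot 5 + \frac{35}{\left(-32\right) \frac{1}{22}}\right) 36 \cdot 48 = \left(135 + \frac{35}{- \frac{16}{11}}\right) 36 \cdot 48 = \left(135 + 35 \left(- \frac{11}{16}\right)\right) 36 \cdot 48 = \left(135 - \frac{385}{16}\right) 36 \cdot 48 = \frac{1775}{16} \cdot 36 \cdot 48 = \frac{15975}{4} \cdot 48 = 191700$)
$h - I{\left(-576 \right)} = 191700 - -576 = 191700 + 576 = 192276$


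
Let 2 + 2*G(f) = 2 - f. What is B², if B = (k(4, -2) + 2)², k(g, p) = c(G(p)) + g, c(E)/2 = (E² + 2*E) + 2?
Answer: 65536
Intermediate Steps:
G(f) = -f/2 (G(f) = -1 + (2 - f)/2 = -1 + (1 - f/2) = -f/2)
c(E) = 4 + 2*E² + 4*E (c(E) = 2*((E² + 2*E) + 2) = 2*(2 + E² + 2*E) = 4 + 2*E² + 4*E)
k(g, p) = 4 + g + p²/2 - 2*p (k(g, p) = (4 + 2*(-p/2)² + 4*(-p/2)) + g = (4 + 2*(p²/4) - 2*p) + g = (4 + p²/2 - 2*p) + g = 4 + g + p²/2 - 2*p)
B = 256 (B = ((4 + 4 + (½)*(-2)² - 2*(-2)) + 2)² = ((4 + 4 + (½)*4 + 4) + 2)² = ((4 + 4 + 2 + 4) + 2)² = (14 + 2)² = 16² = 256)
B² = 256² = 65536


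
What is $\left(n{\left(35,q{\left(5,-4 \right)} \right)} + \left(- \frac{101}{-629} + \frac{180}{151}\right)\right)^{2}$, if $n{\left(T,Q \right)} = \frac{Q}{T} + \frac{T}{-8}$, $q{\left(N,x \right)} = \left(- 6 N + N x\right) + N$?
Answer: $\frac{525049883677089}{28289888742976} \approx 18.56$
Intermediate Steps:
$q{\left(N,x \right)} = - 5 N + N x$
$n{\left(T,Q \right)} = - \frac{T}{8} + \frac{Q}{T}$ ($n{\left(T,Q \right)} = \frac{Q}{T} + T \left(- \frac{1}{8}\right) = \frac{Q}{T} - \frac{T}{8} = - \frac{T}{8} + \frac{Q}{T}$)
$\left(n{\left(35,q{\left(5,-4 \right)} \right)} + \left(- \frac{101}{-629} + \frac{180}{151}\right)\right)^{2} = \left(\left(\left(- \frac{1}{8}\right) 35 + \frac{5 \left(-5 - 4\right)}{35}\right) + \left(- \frac{101}{-629} + \frac{180}{151}\right)\right)^{2} = \left(\left(- \frac{35}{8} + 5 \left(-9\right) \frac{1}{35}\right) + \left(\left(-101\right) \left(- \frac{1}{629}\right) + 180 \cdot \frac{1}{151}\right)\right)^{2} = \left(\left(- \frac{35}{8} - \frac{9}{7}\right) + \left(\frac{101}{629} + \frac{180}{151}\right)\right)^{2} = \left(\left(- \frac{35}{8} - \frac{9}{7}\right) + \frac{128471}{94979}\right)^{2} = \left(- \frac{317}{56} + \frac{128471}{94979}\right)^{2} = \left(- \frac{22913967}{5318824}\right)^{2} = \frac{525049883677089}{28289888742976}$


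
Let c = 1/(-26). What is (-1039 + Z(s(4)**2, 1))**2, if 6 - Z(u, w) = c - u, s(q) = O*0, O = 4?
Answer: 721298449/676 ≈ 1.0670e+6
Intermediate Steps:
s(q) = 0 (s(q) = 4*0 = 0)
c = -1/26 ≈ -0.038462
Z(u, w) = 157/26 + u (Z(u, w) = 6 - (-1/26 - u) = 6 + (1/26 + u) = 157/26 + u)
(-1039 + Z(s(4)**2, 1))**2 = (-1039 + (157/26 + 0**2))**2 = (-1039 + (157/26 + 0))**2 = (-1039 + 157/26)**2 = (-26857/26)**2 = 721298449/676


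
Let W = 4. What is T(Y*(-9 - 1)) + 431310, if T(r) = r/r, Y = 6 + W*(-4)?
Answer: 431311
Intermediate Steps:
Y = -10 (Y = 6 + 4*(-4) = 6 - 16 = -10)
T(r) = 1
T(Y*(-9 - 1)) + 431310 = 1 + 431310 = 431311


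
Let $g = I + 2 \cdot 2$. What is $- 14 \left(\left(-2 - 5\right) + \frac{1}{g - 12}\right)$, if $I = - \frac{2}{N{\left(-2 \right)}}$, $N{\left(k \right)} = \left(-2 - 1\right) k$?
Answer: $\frac{2492}{25} \approx 99.68$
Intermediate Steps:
$N{\left(k \right)} = - 3 k$
$I = - \frac{1}{3}$ ($I = - \frac{2}{\left(-3\right) \left(-2\right)} = - \frac{2}{6} = \left(-2\right) \frac{1}{6} = - \frac{1}{3} \approx -0.33333$)
$g = \frac{11}{3}$ ($g = - \frac{1}{3} + 2 \cdot 2 = - \frac{1}{3} + 4 = \frac{11}{3} \approx 3.6667$)
$- 14 \left(\left(-2 - 5\right) + \frac{1}{g - 12}\right) = - 14 \left(\left(-2 - 5\right) + \frac{1}{\frac{11}{3} - 12}\right) = - 14 \left(\left(-2 - 5\right) + \frac{1}{- \frac{25}{3}}\right) = - 14 \left(-7 - \frac{3}{25}\right) = \left(-14\right) \left(- \frac{178}{25}\right) = \frac{2492}{25}$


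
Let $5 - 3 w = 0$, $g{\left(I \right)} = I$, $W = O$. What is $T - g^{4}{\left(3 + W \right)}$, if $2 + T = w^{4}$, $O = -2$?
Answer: $\frac{382}{81} \approx 4.716$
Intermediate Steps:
$W = -2$
$w = \frac{5}{3}$ ($w = \frac{5}{3} - 0 = \frac{5}{3} + 0 = \frac{5}{3} \approx 1.6667$)
$T = \frac{463}{81}$ ($T = -2 + \left(\frac{5}{3}\right)^{4} = -2 + \frac{625}{81} = \frac{463}{81} \approx 5.716$)
$T - g^{4}{\left(3 + W \right)} = \frac{463}{81} - \left(3 - 2\right)^{4} = \frac{463}{81} - 1^{4} = \frac{463}{81} - 1 = \frac{382}{81}$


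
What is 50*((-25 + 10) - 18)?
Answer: -1650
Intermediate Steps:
50*((-25 + 10) - 18) = 50*(-15 - 18) = 50*(-33) = -1650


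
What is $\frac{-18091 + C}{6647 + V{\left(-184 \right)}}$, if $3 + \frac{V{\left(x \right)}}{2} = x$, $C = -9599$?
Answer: $- \frac{9230}{2091} \approx -4.4142$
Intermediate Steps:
$V{\left(x \right)} = -6 + 2 x$
$\frac{-18091 + C}{6647 + V{\left(-184 \right)}} = \frac{-18091 - 9599}{6647 + \left(-6 + 2 \left(-184\right)\right)} = - \frac{27690}{6647 - 374} = - \frac{27690}{6273} = \left(-27690\right) \frac{1}{6273} = - \frac{9230}{2091}$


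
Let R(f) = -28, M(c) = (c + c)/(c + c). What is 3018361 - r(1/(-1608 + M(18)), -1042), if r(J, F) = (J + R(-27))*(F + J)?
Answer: 7719416094574/2582449 ≈ 2.9892e+6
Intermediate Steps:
M(c) = 1 (M(c) = (2*c)/((2*c)) = (2*c)*(1/(2*c)) = 1)
r(J, F) = (-28 + J)*(F + J) (r(J, F) = (J - 28)*(F + J) = (-28 + J)*(F + J))
3018361 - r(1/(-1608 + M(18)), -1042) = 3018361 - ((1/(-1608 + 1))² - 28*(-1042) - 28/(-1608 + 1) - 1042/(-1608 + 1)) = 3018361 - ((1/(-1607))² + 29176 - 28/(-1607) - 1042/(-1607)) = 3018361 - ((-1/1607)² + 29176 - 28*(-1/1607) - 1042*(-1/1607)) = 3018361 - (1/2582449 + 29176 + 28/1607 + 1042/1607) = 3018361 - 1*75347251515/2582449 = 3018361 - 75347251515/2582449 = 7719416094574/2582449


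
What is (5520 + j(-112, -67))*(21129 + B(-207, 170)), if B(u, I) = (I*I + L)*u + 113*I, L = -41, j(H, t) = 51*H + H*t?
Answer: -43385561888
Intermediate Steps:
B(u, I) = 113*I + u*(-41 + I**2) (B(u, I) = (I*I - 41)*u + 113*I = (I**2 - 41)*u + 113*I = (-41 + I**2)*u + 113*I = u*(-41 + I**2) + 113*I = 113*I + u*(-41 + I**2))
(5520 + j(-112, -67))*(21129 + B(-207, 170)) = (5520 - 112*(51 - 67))*(21129 + (-41*(-207) + 113*170 - 207*170**2)) = (5520 - 112*(-16))*(21129 + (8487 + 19210 - 207*28900)) = (5520 + 1792)*(21129 + (8487 + 19210 - 5982300)) = 7312*(21129 - 5954603) = 7312*(-5933474) = -43385561888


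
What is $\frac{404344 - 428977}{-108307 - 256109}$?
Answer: $\frac{8211}{121472} \approx 0.067596$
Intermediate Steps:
$\frac{404344 - 428977}{-108307 - 256109} = - \frac{24633}{-364416} = \left(-24633\right) \left(- \frac{1}{364416}\right) = \frac{8211}{121472}$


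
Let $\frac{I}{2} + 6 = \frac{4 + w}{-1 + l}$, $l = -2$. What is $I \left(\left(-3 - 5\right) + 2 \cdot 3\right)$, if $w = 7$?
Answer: $\frac{116}{3} \approx 38.667$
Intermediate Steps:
$I = - \frac{58}{3}$ ($I = -12 + 2 \frac{4 + 7}{-1 - 2} = -12 + 2 \frac{11}{-3} = -12 + 2 \cdot 11 \left(- \frac{1}{3}\right) = -12 + 2 \left(- \frac{11}{3}\right) = -12 - \frac{22}{3} = - \frac{58}{3} \approx -19.333$)
$I \left(\left(-3 - 5\right) + 2 \cdot 3\right) = - \frac{58 \left(\left(-3 - 5\right) + 2 \cdot 3\right)}{3} = - \frac{58 \left(\left(-3 - 5\right) + 6\right)}{3} = - \frac{58 \left(-8 + 6\right)}{3} = \left(- \frac{58}{3}\right) \left(-2\right) = \frac{116}{3}$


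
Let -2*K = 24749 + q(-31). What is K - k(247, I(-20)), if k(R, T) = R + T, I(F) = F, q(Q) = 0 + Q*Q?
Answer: -13082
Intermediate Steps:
q(Q) = Q² (q(Q) = 0 + Q² = Q²)
K = -12855 (K = -(24749 + (-31)²)/2 = -(24749 + 961)/2 = -½*25710 = -12855)
K - k(247, I(-20)) = -12855 - (247 - 20) = -12855 - 1*227 = -12855 - 227 = -13082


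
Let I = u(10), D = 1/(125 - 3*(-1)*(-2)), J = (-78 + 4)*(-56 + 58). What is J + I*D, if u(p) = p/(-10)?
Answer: -17613/119 ≈ -148.01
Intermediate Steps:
u(p) = -p/10 (u(p) = p*(-⅒) = -p/10)
J = -148 (J = -74*2 = -148)
D = 1/119 (D = 1/(125 + 3*(-2)) = 1/(125 - 6) = 1/119 ≈ 0.0084034)
I = -1 (I = -⅒*10 = -1)
J + I*D = -148 - 1*1/119 = -148 - 1/119 = -17613/119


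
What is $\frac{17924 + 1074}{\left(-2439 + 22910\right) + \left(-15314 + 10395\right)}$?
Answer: $\frac{9499}{7776} \approx 1.2216$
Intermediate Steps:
$\frac{17924 + 1074}{\left(-2439 + 22910\right) + \left(-15314 + 10395\right)} = \frac{18998}{20471 - 4919} = \frac{18998}{15552} = 18998 \cdot \frac{1}{15552} = \frac{9499}{7776}$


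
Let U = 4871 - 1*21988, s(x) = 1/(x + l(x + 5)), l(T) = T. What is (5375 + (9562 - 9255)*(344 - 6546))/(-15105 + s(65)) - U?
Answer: 35160857623/2039174 ≈ 17243.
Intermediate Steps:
s(x) = 1/(5 + 2*x) (s(x) = 1/(x + (x + 5)) = 1/(x + (5 + x)) = 1/(5 + 2*x))
U = -17117 (U = 4871 - 21988 = -17117)
(5375 + (9562 - 9255)*(344 - 6546))/(-15105 + s(65)) - U = (5375 + (9562 - 9255)*(344 - 6546))/(-15105 + 1/(5 + 2*65)) - 1*(-17117) = (5375 + 307*(-6202))/(-15105 + 1/(5 + 130)) + 17117 = (5375 - 1904014)/(-15105 + 1/135) + 17117 = -1898639/(-15105 + 1/135) + 17117 = -1898639/(-2039174/135) + 17117 = -1898639*(-135/2039174) + 17117 = 256316265/2039174 + 17117 = 35160857623/2039174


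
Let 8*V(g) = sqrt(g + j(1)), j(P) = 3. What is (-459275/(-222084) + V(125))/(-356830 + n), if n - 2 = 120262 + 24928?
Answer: -459275/47001413592 - sqrt(2)/211638 ≈ -1.6454e-5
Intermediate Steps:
n = 145192 (n = 2 + (120262 + 24928) = 2 + 145190 = 145192)
V(g) = sqrt(3 + g)/8 (V(g) = sqrt(g + 3)/8 = sqrt(3 + g)/8)
(-459275/(-222084) + V(125))/(-356830 + n) = (-459275/(-222084) + sqrt(3 + 125)/8)/(-356830 + 145192) = (-459275*(-1/222084) + sqrt(128)/8)/(-211638) = (459275/222084 + (8*sqrt(2))/8)*(-1/211638) = (459275/222084 + sqrt(2))*(-1/211638) = -459275/47001413592 - sqrt(2)/211638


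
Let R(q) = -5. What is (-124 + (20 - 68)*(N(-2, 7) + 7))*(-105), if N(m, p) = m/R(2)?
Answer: 50316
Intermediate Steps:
N(m, p) = -m/5 (N(m, p) = m/(-5) = m*(-⅕) = -m/5)
(-124 + (20 - 68)*(N(-2, 7) + 7))*(-105) = (-124 + (20 - 68)*(-⅕*(-2) + 7))*(-105) = (-124 - 48*(⅖ + 7))*(-105) = (-124 - 48*37/5)*(-105) = (-124 - 1776/5)*(-105) = -2396/5*(-105) = 50316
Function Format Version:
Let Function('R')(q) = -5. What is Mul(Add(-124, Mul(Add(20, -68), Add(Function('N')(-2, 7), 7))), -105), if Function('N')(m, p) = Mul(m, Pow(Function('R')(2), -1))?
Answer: 50316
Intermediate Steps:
Function('N')(m, p) = Mul(Rational(-1, 5), m) (Function('N')(m, p) = Mul(m, Pow(-5, -1)) = Mul(m, Rational(-1, 5)) = Mul(Rational(-1, 5), m))
Mul(Add(-124, Mul(Add(20, -68), Add(Function('N')(-2, 7), 7))), -105) = Mul(Add(-124, Mul(Add(20, -68), Add(Mul(Rational(-1, 5), -2), 7))), -105) = Mul(Add(-124, Mul(-48, Add(Rational(2, 5), 7))), -105) = Mul(Add(-124, Mul(-48, Rational(37, 5))), -105) = Mul(Add(-124, Rational(-1776, 5)), -105) = Mul(Rational(-2396, 5), -105) = 50316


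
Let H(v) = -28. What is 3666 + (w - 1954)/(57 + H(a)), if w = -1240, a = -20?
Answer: 103120/29 ≈ 3555.9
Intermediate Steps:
3666 + (w - 1954)/(57 + H(a)) = 3666 + (-1240 - 1954)/(57 - 28) = 3666 - 3194/29 = 103120/29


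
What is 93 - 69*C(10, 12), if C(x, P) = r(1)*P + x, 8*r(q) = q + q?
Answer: -804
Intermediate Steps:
r(q) = q/4 (r(q) = (q + q)/8 = (2*q)/8 = q/4)
C(x, P) = x + P/4 (C(x, P) = ((1/4)*1)*P + x = P/4 + x = x + P/4)
93 - 69*C(10, 12) = 93 - 69*(10 + (1/4)*12) = 93 - 69*(10 + 3) = 93 - 69*13 = 93 - 897 = -804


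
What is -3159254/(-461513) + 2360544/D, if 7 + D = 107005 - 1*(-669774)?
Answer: 295286815930/29874198003 ≈ 9.8843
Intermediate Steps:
D = 776772 (D = -7 + (107005 - 1*(-669774)) = -7 + (107005 + 669774) = -7 + 776779 = 776772)
-3159254/(-461513) + 2360544/D = -3159254/(-461513) + 2360544/776772 = -3159254*(-1/461513) + 2360544*(1/776772) = 3159254/461513 + 196712/64731 = 295286815930/29874198003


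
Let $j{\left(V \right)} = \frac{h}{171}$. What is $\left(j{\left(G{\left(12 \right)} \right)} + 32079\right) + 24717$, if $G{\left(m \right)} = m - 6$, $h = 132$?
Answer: $\frac{3237416}{57} \approx 56797.0$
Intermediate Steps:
$G{\left(m \right)} = -6 + m$ ($G{\left(m \right)} = m - 6 = -6 + m$)
$j{\left(V \right)} = \frac{44}{57}$ ($j{\left(V \right)} = \frac{132}{171} = 132 \cdot \frac{1}{171} = \frac{44}{57}$)
$\left(j{\left(G{\left(12 \right)} \right)} + 32079\right) + 24717 = \left(\frac{44}{57} + 32079\right) + 24717 = \frac{1828547}{57} + 24717 = \frac{3237416}{57}$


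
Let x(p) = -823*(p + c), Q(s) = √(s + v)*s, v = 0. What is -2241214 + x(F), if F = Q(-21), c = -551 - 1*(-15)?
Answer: -1800086 + 17283*I*√21 ≈ -1.8001e+6 + 79201.0*I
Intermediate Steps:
c = -536 (c = -551 + 15 = -536)
Q(s) = s^(3/2) (Q(s) = √(s + 0)*s = √s*s = s^(3/2))
F = -21*I*√21 (F = (-21)^(3/2) = -21*I*√21 ≈ -96.234*I)
x(p) = 441128 - 823*p (x(p) = -823*(p - 536) = -823*(-536 + p) = 441128 - 823*p)
-2241214 + x(F) = -2241214 + (441128 - (-17283)*I*√21) = -2241214 + (441128 + 17283*I*√21) = -1800086 + 17283*I*√21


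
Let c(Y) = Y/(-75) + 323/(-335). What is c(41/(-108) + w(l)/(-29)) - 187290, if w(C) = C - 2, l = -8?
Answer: -2947641374237/15738300 ≈ -1.8729e+5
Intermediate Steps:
w(C) = -2 + C
c(Y) = -323/335 - Y/75 (c(Y) = Y*(-1/75) + 323*(-1/335) = -Y/75 - 323/335 = -323/335 - Y/75)
c(41/(-108) + w(l)/(-29)) - 187290 = (-323/335 - (41/(-108) + (-2 - 8)/(-29))/75) - 187290 = (-323/335 - (41*(-1/108) - 10*(-1/29))/75) - 187290 = (-323/335 - (-41/108 + 10/29)/75) - 187290 = (-323/335 - 1/75*(-109/3132)) - 187290 = (-323/335 + 109/234900) - 187290 = -15167237/15738300 - 187290 = -2947641374237/15738300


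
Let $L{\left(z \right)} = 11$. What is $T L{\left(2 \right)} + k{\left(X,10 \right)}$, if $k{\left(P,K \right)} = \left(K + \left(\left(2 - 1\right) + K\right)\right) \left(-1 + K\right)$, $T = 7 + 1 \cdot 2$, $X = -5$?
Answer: $288$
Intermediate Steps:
$T = 9$ ($T = 7 + 2 = 9$)
$k{\left(P,K \right)} = \left(1 + 2 K\right) \left(-1 + K\right)$ ($k{\left(P,K \right)} = \left(K + \left(1 + K\right)\right) \left(-1 + K\right) = \left(1 + 2 K\right) \left(-1 + K\right)$)
$T L{\left(2 \right)} + k{\left(X,10 \right)} = 9 \cdot 11 - \left(11 - 200\right) = 99 - -189 = 99 + 189 = 288$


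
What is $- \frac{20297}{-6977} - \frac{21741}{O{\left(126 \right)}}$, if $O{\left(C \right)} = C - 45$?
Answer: $- \frac{50014300}{188379} \approx -265.5$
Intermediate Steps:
$O{\left(C \right)} = -45 + C$
$- \frac{20297}{-6977} - \frac{21741}{O{\left(126 \right)}} = - \frac{20297}{-6977} - \frac{21741}{-45 + 126} = \left(-20297\right) \left(- \frac{1}{6977}\right) - \frac{21741}{81} = \frac{20297}{6977} - \frac{7247}{27} = - \frac{50014300}{188379}$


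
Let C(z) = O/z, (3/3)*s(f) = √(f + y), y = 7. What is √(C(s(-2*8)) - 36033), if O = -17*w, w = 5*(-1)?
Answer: √(-324297 - 255*I)/3 ≈ 0.074631 - 189.82*I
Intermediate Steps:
w = -5
O = 85 (O = -17*(-5) = 85)
s(f) = √(7 + f) (s(f) = √(f + 7) = √(7 + f))
C(z) = 85/z
√(C(s(-2*8)) - 36033) = √(85/(√(7 - 2*8)) - 36033) = √(85/(√(7 - 16)) - 36033) = √(85/(√(-9)) - 36033) = √(85/((3*I)) - 36033) = √(85*(-I/3) - 36033) = √(-85*I/3 - 36033) = √(-36033 - 85*I/3)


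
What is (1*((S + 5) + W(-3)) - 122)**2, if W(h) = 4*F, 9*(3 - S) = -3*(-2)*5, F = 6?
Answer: 78400/9 ≈ 8711.1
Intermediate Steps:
S = -1/3 (S = 3 - (-3*(-2))*5/9 = 3 - 2*5/3 = 3 - 1/9*30 = 3 - 10/3 = -1/3 ≈ -0.33333)
W(h) = 24 (W(h) = 4*6 = 24)
(1*((S + 5) + W(-3)) - 122)**2 = (1*((-1/3 + 5) + 24) - 122)**2 = (1*(14/3 + 24) - 122)**2 = (1*(86/3) - 122)**2 = (86/3 - 122)**2 = (-280/3)**2 = 78400/9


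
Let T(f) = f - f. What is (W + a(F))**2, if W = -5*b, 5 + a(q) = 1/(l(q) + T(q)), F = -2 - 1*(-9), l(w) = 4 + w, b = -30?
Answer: 2547216/121 ≈ 21051.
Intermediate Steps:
T(f) = 0
F = 7 (F = -2 + 9 = 7)
a(q) = -5 + 1/(4 + q) (a(q) = -5 + 1/((4 + q) + 0) = -5 + 1/(4 + q))
W = 150 (W = -5*(-30) = 150)
(W + a(F))**2 = (150 + (-19 - 5*7)/(4 + 7))**2 = (150 + (-19 - 35)/11)**2 = (150 + (1/11)*(-54))**2 = (150 - 54/11)**2 = (1596/11)**2 = 2547216/121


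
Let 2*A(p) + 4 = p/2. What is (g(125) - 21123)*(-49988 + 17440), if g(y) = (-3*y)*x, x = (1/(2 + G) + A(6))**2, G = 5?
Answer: 33764343171/49 ≈ 6.8907e+8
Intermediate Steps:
A(p) = -2 + p/4 (A(p) = -2 + (p/2)/2 = -2 + p/4)
x = 25/196 (x = (1/(2 + 5) + (-2 + (1/4)*6))**2 = (1/7 + (-2 + 3/2))**2 = (1/7 - 1/2)**2 = (-5/14)**2 = 25/196 ≈ 0.12755)
g(y) = -75*y/196 (g(y) = -3*y*(25/196) = -75*y/196)
(g(125) - 21123)*(-49988 + 17440) = (-75/196*125 - 21123)*(-49988 + 17440) = (-9375/196 - 21123)*(-32548) = -4149483/196*(-32548) = 33764343171/49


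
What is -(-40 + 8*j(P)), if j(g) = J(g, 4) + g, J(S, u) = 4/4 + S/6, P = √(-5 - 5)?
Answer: 32 - 28*I*√10/3 ≈ 32.0 - 29.515*I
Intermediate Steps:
P = I*√10 (P = √(-10) = I*√10 ≈ 3.1623*I)
J(S, u) = 1 + S/6 (J(S, u) = 4*(¼) + S*(⅙) = 1 + S/6)
j(g) = 1 + 7*g/6 (j(g) = (1 + g/6) + g = 1 + 7*g/6)
-(-40 + 8*j(P)) = -(-40 + 8*(1 + 7*(I*√10)/6)) = -(-40 + 8*(1 + 7*I*√10/6)) = -(-40 + (8 + 28*I*√10/3)) = -(-32 + 28*I*√10/3) = 32 - 28*I*√10/3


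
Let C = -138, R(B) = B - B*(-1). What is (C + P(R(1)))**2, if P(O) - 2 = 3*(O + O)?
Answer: 15376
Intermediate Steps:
R(B) = 2*B (R(B) = B - (-1)*B = B + B = 2*B)
P(O) = 2 + 6*O (P(O) = 2 + 3*(O + O) = 2 + 3*(2*O) = 2 + 6*O)
(C + P(R(1)))**2 = (-138 + (2 + 6*(2*1)))**2 = (-138 + (2 + 6*2))**2 = (-138 + (2 + 12))**2 = (-138 + 14)**2 = (-124)**2 = 15376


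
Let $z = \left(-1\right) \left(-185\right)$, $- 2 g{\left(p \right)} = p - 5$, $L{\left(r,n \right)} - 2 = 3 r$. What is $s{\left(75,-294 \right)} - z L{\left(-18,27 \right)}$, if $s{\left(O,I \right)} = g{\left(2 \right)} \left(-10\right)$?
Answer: $9605$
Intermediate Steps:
$L{\left(r,n \right)} = 2 + 3 r$
$g{\left(p \right)} = \frac{5}{2} - \frac{p}{2}$ ($g{\left(p \right)} = - \frac{p - 5}{2} = - \frac{-5 + p}{2} = \frac{5}{2} - \frac{p}{2}$)
$s{\left(O,I \right)} = -15$ ($s{\left(O,I \right)} = \left(\frac{5}{2} - 1\right) \left(-10\right) = \frac{3}{2} \left(-10\right) = -15$)
$z = 185$
$s{\left(75,-294 \right)} - z L{\left(-18,27 \right)} = -15 - 185 \left(2 + 3 \left(-18\right)\right) = -15 - 185 \left(2 - 54\right) = -15 - 185 \left(-52\right) = -15 - -9620 = -15 + 9620 = 9605$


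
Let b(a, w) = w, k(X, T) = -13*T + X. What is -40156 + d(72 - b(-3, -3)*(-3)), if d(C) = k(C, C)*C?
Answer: -87784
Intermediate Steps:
k(X, T) = X - 13*T
d(C) = -12*C² (d(C) = (C - 13*C)*C = (-12*C)*C = -12*C²)
-40156 + d(72 - b(-3, -3)*(-3)) = -40156 - 12*(72 - (-3)*(-3))² = -40156 - 12*(72 - 1*9)² = -40156 - 12*(72 - 9)² = -40156 - 12*63² = -40156 - 12*3969 = -40156 - 47628 = -87784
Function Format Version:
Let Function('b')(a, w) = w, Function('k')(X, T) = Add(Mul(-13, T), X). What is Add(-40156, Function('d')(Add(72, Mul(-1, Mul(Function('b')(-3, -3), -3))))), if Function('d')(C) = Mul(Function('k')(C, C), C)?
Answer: -87784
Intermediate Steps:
Function('k')(X, T) = Add(X, Mul(-13, T))
Function('d')(C) = Mul(-12, Pow(C, 2)) (Function('d')(C) = Mul(Add(C, Mul(-13, C)), C) = Mul(Mul(-12, C), C) = Mul(-12, Pow(C, 2)))
Add(-40156, Function('d')(Add(72, Mul(-1, Mul(Function('b')(-3, -3), -3))))) = Add(-40156, Mul(-12, Pow(Add(72, Mul(-1, Mul(-3, -3))), 2))) = Add(-40156, Mul(-12, Pow(Add(72, Mul(-1, 9)), 2))) = Add(-40156, Mul(-12, Pow(Add(72, -9), 2))) = Add(-40156, Mul(-12, Pow(63, 2))) = Add(-40156, Mul(-12, 3969)) = Add(-40156, -47628) = -87784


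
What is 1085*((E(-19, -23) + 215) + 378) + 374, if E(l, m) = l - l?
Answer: 643779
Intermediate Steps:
E(l, m) = 0
1085*((E(-19, -23) + 215) + 378) + 374 = 1085*((0 + 215) + 378) + 374 = 1085*(215 + 378) + 374 = 1085*593 + 374 = 643405 + 374 = 643779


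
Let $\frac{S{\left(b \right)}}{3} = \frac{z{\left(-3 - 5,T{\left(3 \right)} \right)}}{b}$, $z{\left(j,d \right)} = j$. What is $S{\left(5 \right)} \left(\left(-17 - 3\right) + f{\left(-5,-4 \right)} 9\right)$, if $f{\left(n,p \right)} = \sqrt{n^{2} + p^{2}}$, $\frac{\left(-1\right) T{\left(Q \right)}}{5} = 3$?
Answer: $96 - \frac{216 \sqrt{41}}{5} \approx -180.61$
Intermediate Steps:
$T{\left(Q \right)} = -15$ ($T{\left(Q \right)} = \left(-5\right) 3 = -15$)
$S{\left(b \right)} = - \frac{24}{b}$ ($S{\left(b \right)} = 3 \frac{-3 - 5}{b} = 3 \left(- \frac{8}{b}\right) = - \frac{24}{b}$)
$S{\left(5 \right)} \left(\left(-17 - 3\right) + f{\left(-5,-4 \right)} 9\right) = - \frac{24}{5} \left(\left(-17 - 3\right) + \sqrt{\left(-5\right)^{2} + \left(-4\right)^{2}} \cdot 9\right) = \left(-24\right) \frac{1}{5} \left(\left(-17 - 3\right) + \sqrt{25 + 16} \cdot 9\right) = - \frac{24 \left(-20 + \sqrt{41} \cdot 9\right)}{5} = - \frac{24 \left(-20 + 9 \sqrt{41}\right)}{5} = 96 - \frac{216 \sqrt{41}}{5}$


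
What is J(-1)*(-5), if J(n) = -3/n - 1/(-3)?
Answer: -50/3 ≈ -16.667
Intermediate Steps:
J(n) = ⅓ - 3/n (J(n) = -3/n - 1*(-⅓) = -3/n + ⅓ = ⅓ - 3/n)
J(-1)*(-5) = ((⅓)*(-9 - 1)/(-1))*(-5) = ((⅓)*(-1)*(-10))*(-5) = (10/3)*(-5) = -50/3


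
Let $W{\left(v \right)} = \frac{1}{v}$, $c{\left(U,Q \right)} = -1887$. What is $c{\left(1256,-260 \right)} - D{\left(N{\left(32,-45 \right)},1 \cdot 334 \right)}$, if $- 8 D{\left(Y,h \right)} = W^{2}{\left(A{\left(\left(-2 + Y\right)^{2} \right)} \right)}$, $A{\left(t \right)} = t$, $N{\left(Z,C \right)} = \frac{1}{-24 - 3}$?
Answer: $- \frac{138137303559}{73205000} \approx -1887.0$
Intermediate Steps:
$N{\left(Z,C \right)} = - \frac{1}{27}$ ($N{\left(Z,C \right)} = \frac{1}{-27} = - \frac{1}{27}$)
$D{\left(Y,h \right)} = - \frac{1}{8 \left(-2 + Y\right)^{4}}$ ($D{\left(Y,h \right)} = - \frac{\left(\frac{1}{\left(-2 + Y\right)^{2}}\right)^{2}}{8} = - \frac{1}{8 \left(-2 + Y\right)^{4}}$)
$c{\left(1256,-260 \right)} - D{\left(N{\left(32,-45 \right)},1 \cdot 334 \right)} = -1887 - - \frac{1}{8 \left(-2 - \frac{1}{27}\right)^{4}} = -1887 - - \frac{1}{8 \cdot \frac{9150625}{531441}} = -1887 - \left(- \frac{1}{8}\right) \frac{531441}{9150625} = -1887 - - \frac{531441}{73205000} = -1887 + \frac{531441}{73205000} = - \frac{138137303559}{73205000}$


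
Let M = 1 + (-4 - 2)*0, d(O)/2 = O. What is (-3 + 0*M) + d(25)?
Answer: 47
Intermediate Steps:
d(O) = 2*O
M = 1 (M = 1 - 6*0 = 1 + 0 = 1)
(-3 + 0*M) + d(25) = (-3 + 0*1) + 2*25 = (-3 + 0) + 50 = -3 + 50 = 47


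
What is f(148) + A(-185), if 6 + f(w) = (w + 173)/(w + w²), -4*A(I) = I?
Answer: 443957/11026 ≈ 40.265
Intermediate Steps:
A(I) = -I/4
f(w) = -6 + (173 + w)/(w + w²) (f(w) = -6 + (w + 173)/(w + w²) = -6 + (173 + w)/(w + w²))
f(148) + A(-185) = (173 - 6*148² - 5*148)/(148*(1 + 148)) - ¼*(-185) = (1/148)*(173 - 6*21904 - 740)/149 + 185/4 = (1/148)*(1/149)*(173 - 131424 - 740) + 185/4 = (1/148)*(1/149)*(-131991) + 185/4 = -131991/22052 + 185/4 = 443957/11026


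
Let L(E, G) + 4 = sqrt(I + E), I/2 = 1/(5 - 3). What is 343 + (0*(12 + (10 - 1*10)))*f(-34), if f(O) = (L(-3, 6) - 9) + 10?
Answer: 343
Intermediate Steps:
I = 1 (I = 2/(5 - 3) = 2/2 = 2*(1/2) = 1)
L(E, G) = -4 + sqrt(1 + E)
f(O) = -3 + I*sqrt(2) (f(O) = ((-4 + sqrt(1 - 3)) - 9) + 10 = ((-4 + sqrt(-2)) - 9) + 10 = ((-4 + I*sqrt(2)) - 9) + 10 = (-13 + I*sqrt(2)) + 10 = -3 + I*sqrt(2))
343 + (0*(12 + (10 - 1*10)))*f(-34) = 343 + (0*(12 + (10 - 1*10)))*(-3 + I*sqrt(2)) = 343 + (0*(12 + (10 - 10)))*(-3 + I*sqrt(2)) = 343 + (0*(12 + 0))*(-3 + I*sqrt(2)) = 343 + (0*12)*(-3 + I*sqrt(2)) = 343 + 0*(-3 + I*sqrt(2)) = 343 + 0 = 343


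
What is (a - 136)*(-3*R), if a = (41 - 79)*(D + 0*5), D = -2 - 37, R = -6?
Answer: 24228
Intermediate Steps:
D = -39
a = 1482 (a = (41 - 79)*(-39 + 0*5) = -38*(-39 + 0) = -38*(-39) = 1482)
(a - 136)*(-3*R) = (1482 - 136)*(-3*(-6)) = 1346*18 = 24228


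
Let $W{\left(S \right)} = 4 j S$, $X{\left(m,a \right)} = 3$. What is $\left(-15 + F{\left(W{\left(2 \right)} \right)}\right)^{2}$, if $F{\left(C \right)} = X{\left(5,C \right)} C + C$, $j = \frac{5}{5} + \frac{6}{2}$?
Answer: $12769$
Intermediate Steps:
$j = 4$ ($j = 5 \cdot \frac{1}{5} + 6 \cdot \frac{1}{2} = 1 + 3 = 4$)
$W{\left(S \right)} = 16 S$ ($W{\left(S \right)} = 4 \cdot 4 S = 16 S$)
$F{\left(C \right)} = 4 C$ ($F{\left(C \right)} = 3 C + C = 4 C$)
$\left(-15 + F{\left(W{\left(2 \right)} \right)}\right)^{2} = \left(-15 + 4 \cdot 16 \cdot 2\right)^{2} = \left(-15 + 4 \cdot 32\right)^{2} = \left(-15 + 128\right)^{2} = 113^{2} = 12769$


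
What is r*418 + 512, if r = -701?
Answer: -292506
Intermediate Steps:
r*418 + 512 = -701*418 + 512 = -293018 + 512 = -292506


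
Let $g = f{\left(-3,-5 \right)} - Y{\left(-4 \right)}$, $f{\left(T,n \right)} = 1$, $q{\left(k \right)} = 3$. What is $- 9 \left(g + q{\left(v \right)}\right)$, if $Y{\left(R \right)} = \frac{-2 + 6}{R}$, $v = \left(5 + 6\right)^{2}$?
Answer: $-45$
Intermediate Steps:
$v = 121$ ($v = 11^{2} = 121$)
$Y{\left(R \right)} = \frac{4}{R}$
$g = 2$ ($g = 1 - \frac{4}{-4} = 1 - 4 \left(- \frac{1}{4}\right) = 1 - -1 = 1 + 1 = 2$)
$- 9 \left(g + q{\left(v \right)}\right) = - 9 \left(2 + 3\right) = \left(-9\right) 5 = -45$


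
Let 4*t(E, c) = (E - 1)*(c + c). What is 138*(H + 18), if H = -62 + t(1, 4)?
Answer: -6072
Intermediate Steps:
t(E, c) = c*(-1 + E)/2 (t(E, c) = ((E - 1)*(c + c))/4 = ((-1 + E)*(2*c))/4 = (2*c*(-1 + E))/4 = c*(-1 + E)/2)
H = -62 (H = -62 + (½)*4*(-1 + 1) = -62 + (½)*4*0 = -62 + 0 = -62)
138*(H + 18) = 138*(-62 + 18) = 138*(-44) = -6072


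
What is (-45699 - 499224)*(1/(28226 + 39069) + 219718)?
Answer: -8057189415938553/67295 ≈ -1.1973e+11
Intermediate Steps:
(-45699 - 499224)*(1/(28226 + 39069) + 219718) = -544923*(1/67295 + 219718) = -544923*14785922811/67295 = -8057189415938553/67295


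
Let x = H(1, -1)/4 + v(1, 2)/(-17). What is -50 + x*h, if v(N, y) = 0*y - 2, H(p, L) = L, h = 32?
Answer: -922/17 ≈ -54.235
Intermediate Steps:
v(N, y) = -2 (v(N, y) = 0 - 2 = -2)
x = -9/68 (x = -1/4 - 2/(-17) = -1*1/4 - 2*(-1/17) = -1/4 + 2/17 = -9/68 ≈ -0.13235)
-50 + x*h = -50 - 9/68*32 = -50 - 72/17 = -922/17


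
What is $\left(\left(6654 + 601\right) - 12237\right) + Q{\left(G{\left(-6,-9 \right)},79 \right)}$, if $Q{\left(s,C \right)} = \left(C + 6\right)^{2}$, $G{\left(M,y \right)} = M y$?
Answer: $2243$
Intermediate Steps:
$Q{\left(s,C \right)} = \left(6 + C\right)^{2}$
$\left(\left(6654 + 601\right) - 12237\right) + Q{\left(G{\left(-6,-9 \right)},79 \right)} = \left(\left(6654 + 601\right) - 12237\right) + \left(6 + 79\right)^{2} = \left(7255 - 12237\right) + 85^{2} = -4982 + 7225 = 2243$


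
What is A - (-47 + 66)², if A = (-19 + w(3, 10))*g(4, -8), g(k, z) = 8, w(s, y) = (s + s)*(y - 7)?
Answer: -369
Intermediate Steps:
w(s, y) = 2*s*(-7 + y) (w(s, y) = (2*s)*(-7 + y) = 2*s*(-7 + y))
A = -8 (A = (-19 + 2*3*(-7 + 10))*8 = (-19 + 2*3*3)*8 = (-19 + 18)*8 = -1*8 = -8)
A - (-47 + 66)² = -8 - (-47 + 66)² = -8 - 1*19² = -8 - 1*361 = -8 - 361 = -369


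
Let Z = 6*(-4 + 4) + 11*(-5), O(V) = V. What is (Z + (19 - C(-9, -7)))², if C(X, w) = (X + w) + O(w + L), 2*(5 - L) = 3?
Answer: 1089/4 ≈ 272.25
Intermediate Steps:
L = 7/2 (L = 5 - ½*3 = 5 - 3/2 = 7/2 ≈ 3.5000)
C(X, w) = 7/2 + X + 2*w (C(X, w) = (X + w) + (w + 7/2) = (X + w) + (7/2 + w) = 7/2 + X + 2*w)
Z = -55 (Z = 6*0 - 55 = 0 - 55 = -55)
(Z + (19 - C(-9, -7)))² = (-55 + (19 - (7/2 - 9 + 2*(-7))))² = (-55 + (19 - (7/2 - 9 - 14)))² = (-55 + (19 - 1*(-39/2)))² = (-55 + (19 + 39/2))² = (-55 + 77/2)² = (-33/2)² = 1089/4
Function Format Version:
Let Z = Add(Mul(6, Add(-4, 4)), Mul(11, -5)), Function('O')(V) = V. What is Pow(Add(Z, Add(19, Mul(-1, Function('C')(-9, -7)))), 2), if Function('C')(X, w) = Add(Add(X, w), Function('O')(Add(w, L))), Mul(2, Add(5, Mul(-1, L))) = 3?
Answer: Rational(1089, 4) ≈ 272.25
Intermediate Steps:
L = Rational(7, 2) (L = Add(5, Mul(Rational(-1, 2), 3)) = Add(5, Rational(-3, 2)) = Rational(7, 2) ≈ 3.5000)
Function('C')(X, w) = Add(Rational(7, 2), X, Mul(2, w)) (Function('C')(X, w) = Add(Add(X, w), Add(w, Rational(7, 2))) = Add(Add(X, w), Add(Rational(7, 2), w)) = Add(Rational(7, 2), X, Mul(2, w)))
Z = -55 (Z = Add(Mul(6, 0), -55) = Add(0, -55) = -55)
Pow(Add(Z, Add(19, Mul(-1, Function('C')(-9, -7)))), 2) = Pow(Add(-55, Add(19, Mul(-1, Add(Rational(7, 2), -9, Mul(2, -7))))), 2) = Pow(Add(-55, Add(19, Mul(-1, Add(Rational(7, 2), -9, -14)))), 2) = Pow(Add(-55, Add(19, Mul(-1, Rational(-39, 2)))), 2) = Pow(Add(-55, Add(19, Rational(39, 2))), 2) = Pow(Add(-55, Rational(77, 2)), 2) = Pow(Rational(-33, 2), 2) = Rational(1089, 4)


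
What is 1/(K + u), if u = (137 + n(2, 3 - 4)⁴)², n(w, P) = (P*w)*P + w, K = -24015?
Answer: 1/130434 ≈ 7.6667e-6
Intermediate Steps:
n(w, P) = w + w*P² (n(w, P) = w*P² + w = w + w*P²)
u = 154449 (u = (137 + (2*(1 + (3 - 4)²))⁴)² = (137 + (2*(1 + (-1)²))⁴)² = (137 + (2*(1 + 1))⁴)² = (137 + (2*2)⁴)² = (137 + 4⁴)² = (137 + 256)² = 393² = 154449)
1/(K + u) = 1/(-24015 + 154449) = 1/130434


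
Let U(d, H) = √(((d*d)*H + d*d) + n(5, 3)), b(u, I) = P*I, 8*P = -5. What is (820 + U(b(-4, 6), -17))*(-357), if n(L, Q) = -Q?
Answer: -292740 - 714*I*√57 ≈ -2.9274e+5 - 5390.6*I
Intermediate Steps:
P = -5/8 (P = (⅛)*(-5) = -5/8 ≈ -0.62500)
b(u, I) = -5*I/8
U(d, H) = √(-3 + d² + H*d²) (U(d, H) = √(((d*d)*H + d*d) - 1*3) = √((d²*H + d²) - 3) = √((H*d² + d²) - 3) = √((d² + H*d²) - 3) = √(-3 + d² + H*d²))
(820 + U(b(-4, 6), -17))*(-357) = (820 + √(-3 + (-5/8*6)² - 17*(-5/8*6)²))*(-357) = (820 + √(-3 + (-15/4)² - 17*(-15/4)²))*(-357) = (820 + √(-3 + 225/16 - 17*225/16))*(-357) = (820 + √(-3 + 225/16 - 3825/16))*(-357) = (820 + √(-228))*(-357) = (820 + 2*I*√57)*(-357) = -292740 - 714*I*√57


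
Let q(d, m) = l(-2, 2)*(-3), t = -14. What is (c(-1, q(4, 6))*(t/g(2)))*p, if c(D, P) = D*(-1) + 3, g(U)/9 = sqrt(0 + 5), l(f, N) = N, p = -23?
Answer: 1288*sqrt(5)/45 ≈ 64.001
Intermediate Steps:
g(U) = 9*sqrt(5) (g(U) = 9*sqrt(0 + 5) = 9*sqrt(5))
q(d, m) = -6 (q(d, m) = 2*(-3) = -6)
c(D, P) = 3 - D (c(D, P) = -D + 3 = 3 - D)
(c(-1, q(4, 6))*(t/g(2)))*p = ((3 - 1*(-1))*(-14*sqrt(5)/45))*(-23) = ((3 + 1)*(-14*sqrt(5)/45))*(-23) = (4*(-14*sqrt(5)/45))*(-23) = -56*sqrt(5)/45*(-23) = 1288*sqrt(5)/45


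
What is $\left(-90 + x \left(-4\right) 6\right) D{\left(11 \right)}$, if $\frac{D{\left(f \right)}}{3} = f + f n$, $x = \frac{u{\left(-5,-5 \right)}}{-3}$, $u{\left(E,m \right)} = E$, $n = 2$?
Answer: $-12870$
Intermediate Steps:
$x = \frac{5}{3}$ ($x = - \frac{5}{-3} = \left(-5\right) \left(- \frac{1}{3}\right) = \frac{5}{3} \approx 1.6667$)
$D{\left(f \right)} = 9 f$ ($D{\left(f \right)} = 3 \left(f + f 2\right) = 3 \left(f + 2 f\right) = 3 \cdot 3 f = 9 f$)
$\left(-90 + x \left(-4\right) 6\right) D{\left(11 \right)} = \left(-90 + \frac{5}{3} \left(-4\right) 6\right) 9 \cdot 11 = \left(-90 - 40\right) 99 = \left(-130\right) 99 = -12870$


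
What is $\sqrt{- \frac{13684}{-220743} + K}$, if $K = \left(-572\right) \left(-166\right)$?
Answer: $\frac{2 \sqrt{128521498517885}}{73581} \approx 308.14$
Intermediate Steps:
$K = 94952$
$\sqrt{- \frac{13684}{-220743} + K} = \sqrt{- \frac{13684}{-220743} + 94952} = \sqrt{\left(-13684\right) \left(- \frac{1}{220743}\right) + 94952} = \sqrt{\frac{13684}{220743} + 94952} = \sqrt{\frac{20960003020}{220743}} = \frac{2 \sqrt{128521498517885}}{73581}$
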